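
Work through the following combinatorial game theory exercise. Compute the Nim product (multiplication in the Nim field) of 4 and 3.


Nim multiplication is bilinear over XOR: (u XOR v) * w = (u*w) XOR (v*w).
So we split each operand into its bit components and XOR the pairwise Nim products.
4 = 4 (as XOR of powers of 2).
3 = 1 + 2 (as XOR of powers of 2).
Using the standard Nim-product table on single bits:
  2*2 = 3,   2*4 = 8,   2*8 = 12,
  4*4 = 6,   4*8 = 11,  8*8 = 13,
and  1*x = x (identity), k*l = l*k (commutative).
Pairwise Nim products:
  4 * 1 = 4
  4 * 2 = 8
XOR them: 4 XOR 8 = 12.
Result: 4 * 3 = 12 (in Nim).

12


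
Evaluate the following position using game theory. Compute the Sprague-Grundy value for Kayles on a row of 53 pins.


Kayles: a move removes 1 or 2 adjacent pins from a contiguous row.
Removing pins from a row of k leaves two independent rows (a, b) with a + b = k - 1 (one pin) or a + b = k - 2 (two pins); an end removal gives a = 0.
By Sprague-Grundy, G(k) = mex{ G(a) XOR G(b) } over all these splits. G(0) = 0.
G(1): splits (0,0):0^0=0 -> mex({0}) = 1
G(2): splits (0,1):0^1=1 (0,0):0^0=0 -> mex({0, 1}) = 2
G(3): splits (0,2):0^2=2 (1,1):1^1=0 (0,1):0^1=1 -> mex({0, 1, 2}) = 3
G(4): splits (0,3):0^3=3 (1,2):1^2=3 (0,2):0^2=2 (1,1):1^1=0 -> mex({0, 2, 3}) = 1
G(5): splits (0,4):0^1=1 (1,3):1^3=2 (2,2):2^2=0 (0,3):0^3=3 (1,2):1^2=3 -> mex({0, 1, 2, 3}) = 4
G(6) = mex({0, 1, 2, 4}) = 3
G(7) = mex({0, 1, 3, 4, 5}) = 2
G(8) = mex({0, 2, 3, 5, 6}) = 1
G(9) = mex({0, 1, 2, 3, 6, 7}) = 4
G(10) = mex({0, 1, 3, 4, 5, 7}) = 2
G(11) = mex({0, 1, 2, 3, 4, 5}) = 6
G(12) = mex({0, 1, 2, 3, 5, 6, 7}) = 4
G(13) = mex({0, 2, 3, 4, 6, 7}) = 1
G(14) = mex({0, 1, 4, 5, 6, 7}) = 2
G(15) = mex({0, 1, 2, 3, 4, 5, 6}) = 7
G(16) = mex({0, 2, 3, 5, 6, 7}) = 1
G(17) = mex({0, 1, 2, 3, 5, 6, 7}) = 4
G(18) = mex({0, 1, 2, 4, 5, 6}) = 3
G(19) = mex({0, 1, 3, 4, 5, 7}) = 2
G(20) = mex({0, 2, 3, 4, 5, 6, 7}) = 1
G(21) = mex({0, 1, 2, 3, 5, 6, 7}) = 4
G(22) = mex({0, 1, 2, 3, 4, 5, 7}) = 6
G(23) = mex({0, 1, 2, 3, 4, 5, 6}) = 7
G(24) = mex({0, 1, 2, 3, 5, 6, 7}) = 4
G(25) = mex({0, 2, 3, 4, 6, 7}) = 1
G(26) = mex({0, 1, 3, 4, 5, 6, 7}) = 2
G(27) = mex({0, 1, 2, 3, 4, 5, 6, 7}) = 8
G(28) = mex({0, 1, 2, 3, 4, 6, 7, 8}) = 5
G(29) = mex({0, 1, 2, 3, 5, 6, 7, 8, 9}) = 4
G(30) = mex({0, 1, 2, 3, 4, 5, 6, 9, 10}) = 7
G(31) = mex({0, 1, 3, 4, 5, 7, 10, 11}) = 2
G(32) = mex({0, 2, 3, 4, 5, 6, 7, 9, 11}) = 1
G(33) = mex({0, 1, 2, 3, 4, 5, 6, 7, 9, 12}) = 8
G(34) = mex({0, 1, 2, 3, 4, 5, 7, 8, 11, 12}) = 6
G(35) = mex({0, 1, 2, 3, 4, 5, 6, 8, 9, 10, 11}) = 7
G(36) = mex({0, 1, 2, 3, 5, 6, 7, 9, 10}) = 4
G(37) = mex({0, 2, 3, 4, 6, 7, 9, 10, 11, 12}) = 1
G(38) = mex({0, 1, 3, 4, 5, 6, 7, 9, 10, 11, 12}) = 2
G(39) = mex({0, 1, 2, 4, 5, 6, 7, 9, 10, 12, 14}) = 3
G(40) = mex({0, 2, 3, 4, 6, 7, 11, 12, 14}) = 1
G(41) = mex({0, 1, 2, 3, 5, 6, 7, 9, 10, 11, 12}) = 4
G(42) = mex({0, 1, 2, 3, 4, 5, 6, 9, 10}) = 7
G(43) = mex({0, 1, 3, 4, 5, 7, 9, 10, 12, 15}) = 2
G(44) = mex({0, 2, 3, 4, 5, 6, 7, 9, 10, 12, 15}) = 1
G(45) = mex({0, 1, 2, 3, 4, 5, 6, 7, 9, 10, 12, 14}) = 8
G(46) = mex({0, 1, 3, 4, 5, 7, 8, 11, 12, 14}) = 2
G(47) = mex({0, 1, 2, 3, 4, 5, 6, 8, 9, 10, 11, 12}) = 7
G(48) = mex({0, 1, 2, 3, 5, 6, 7, 9, 10}) = 4
G(49) = mex({0, 2, 3, 4, 6, 7, 9, 10, 11, 12, 15}) = 1
G(50) = mex({0, 1, 4, 5, 6, 7, 9, 11, 12, 14, 15}) = 2
G(51) = mex({0, 1, 2, 3, 4, 5, 6, 7, 9, 12, 14, 15}) = 8
G(52) = mex({0, 2, 3, 4, 5, 6, 7, 8, 11, 12, 15}) = 1
G(53) = mex({0, 1, 2, 3, 5, 6, 7, 8, 9, 10, 11, 12}) = 4
Therefore G(53) = 4.

4


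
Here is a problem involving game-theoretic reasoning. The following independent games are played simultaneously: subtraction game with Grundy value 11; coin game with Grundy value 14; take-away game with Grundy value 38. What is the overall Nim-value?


By the Sprague-Grundy theorem, the Grundy value of a sum of games is the XOR of individual Grundy values.
subtraction game: Grundy value = 11. Running XOR: 0 XOR 11 = 11
coin game: Grundy value = 14. Running XOR: 11 XOR 14 = 5
take-away game: Grundy value = 38. Running XOR: 5 XOR 38 = 35
The combined Grundy value is 35.

35


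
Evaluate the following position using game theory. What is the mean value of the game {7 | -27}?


Game = {7 | -27}, a switch {a | b} with numbers a > b.
Its thermograph has left wall a - t and right wall b + t, which meet at t = (a - b)/2, where both equal (a + b)/2. So the mast (mean value) is at (a + b)/2.
Mean = (7 + (-27))/2 = -20/2 = -10

-10


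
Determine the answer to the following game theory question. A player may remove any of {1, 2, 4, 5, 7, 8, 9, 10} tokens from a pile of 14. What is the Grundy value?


The subtraction set is S = {1, 2, 4, 5, 7, 8, 9, 10}.
G(k) = mex{ G(k - s) : s in S, s <= k }. We compute iteratively: G(0) = 0.
G(1) = mex({0}) = 1
G(2) = mex({0, 1}) = 2
G(3) = mex({1, 2}) = 0
G(4) = mex({0, 2}) = 1
G(5) = mex({0, 1}) = 2
G(6) = mex({1, 2}) = 0
G(7) = mex({0, 2}) = 1
G(8) = mex({0, 1}) = 2
G(9) = mex({0, 1, 2}) = 3
G(10) = mex({0, 1, 2, 3}) = 4
G(11) = mex({0, 1, 2, 3, 4}) = 5
G(12) = mex({0, 1, 2, 4, 5}) = 3
G(13) = mex({0, 1, 2, 3, 5}) = 4
G(14) = mex({0, 1, 2, 3, 4}) = 5
Therefore G(14) = 5.

5


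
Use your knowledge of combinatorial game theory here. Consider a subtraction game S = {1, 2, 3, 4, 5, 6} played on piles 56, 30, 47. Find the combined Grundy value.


Subtraction set: {1, 2, 3, 4, 5, 6}
For this subtraction set, G(n) = n mod 7 (period = max + 1 = 7).
Pile 1 (size 56): G(56) = 56 mod 7 = 0
Pile 2 (size 30): G(30) = 30 mod 7 = 2
Pile 3 (size 47): G(47) = 47 mod 7 = 5
Total Grundy value = XOR of all: 0 XOR 2 XOR 5 = 7

7


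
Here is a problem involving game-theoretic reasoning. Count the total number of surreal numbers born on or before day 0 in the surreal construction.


Day 0: {|} = 0 is born. Count = 1.
Day n: the number of surreal numbers born by day n is 2^(n+1) - 1.
By day 0: 2^1 - 1 = 1
By day 0: 1 surreal numbers.

1


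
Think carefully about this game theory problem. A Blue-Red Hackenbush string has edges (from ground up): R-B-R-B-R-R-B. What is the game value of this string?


Edges (from ground): R-B-R-B-R-R-B
By Berlekamp's sign-expansion rule, a Blue-Red Hackenbush stalk has the value of the surreal number whose sign sequence is the edge sequence with B -> + and R -> -.
Sign sequence: -+-+--+
Trace the sign expansion in the surreal number tree, starting from 0:
Edge 1: R (sign -) -> bounds (-inf, 0), value = -1
Edge 2: B (sign +) -> bounds (-1, 0), value = -1/2
Edge 3: R (sign -) -> bounds (-1, -1/2), value = -3/4
Edge 4: B (sign +) -> bounds (-3/4, -1/2), value = -5/8
Edge 5: R (sign -) -> bounds (-3/4, -5/8), value = -11/16
Edge 6: R (sign -) -> bounds (-3/4, -11/16), value = -23/32
Edge 7: B (sign +) -> bounds (-23/32, -11/16), value = -45/64
Game value = -45/64

-45/64


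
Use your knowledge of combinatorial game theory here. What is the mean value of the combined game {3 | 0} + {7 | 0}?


G1 = {3 | 0}, G2 = {7 | 0}
Each is a switch {a | b} with numbers a > b; its mean value is (a + b)/2, and mean value is additive over game sums: m(G1 + G2) = m(G1) + m(G2).
Mean of G1 = (3 + (0))/2 = 3/2 = 3/2
Mean of G2 = (7 + (0))/2 = 7/2 = 7/2
Mean of G1 + G2 = 3/2 + 7/2 = 5

5


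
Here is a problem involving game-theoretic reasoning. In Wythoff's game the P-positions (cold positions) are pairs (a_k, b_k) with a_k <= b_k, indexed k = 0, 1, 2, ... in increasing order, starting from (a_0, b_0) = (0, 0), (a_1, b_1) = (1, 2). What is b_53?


By Wythoff's theorem, a_k = floor(k * phi) and b_k = floor(k * phi^2) = a_k + k, where phi = (1 + sqrt(5))/2 is the golden ratio.
phi = (1 + sqrt(5))/2 = 1.618034
phi^2 = phi + 1 = 2.618034
k = 53
k * phi^2 = 53 * 2.618034 = 138.755801
b_53 = floor(k * phi^2) = 138 (check: a_53 + k = 85 + 53 = 138)

138


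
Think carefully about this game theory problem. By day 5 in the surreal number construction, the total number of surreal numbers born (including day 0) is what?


Day 0: {|} = 0 is born. Count = 1.
Day n: the number of surreal numbers born by day n is 2^(n+1) - 1.
By day 0: 2^1 - 1 = 1
By day 1: 2^2 - 1 = 3
By day 2: 2^3 - 1 = 7
By day 3: 2^4 - 1 = 15
By day 4: 2^5 - 1 = 31
By day 5: 2^6 - 1 = 63
By day 5: 63 surreal numbers.

63


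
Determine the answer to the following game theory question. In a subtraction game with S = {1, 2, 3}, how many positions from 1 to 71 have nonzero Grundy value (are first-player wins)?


Subtraction set S = {1, 2, 3}, so G(n) = n mod 4.
G(n) = 0 when n is a multiple of 4.
Multiples of 4 in [1, 71]: 17
N-positions (nonzero Grundy) = 71 - 17 = 54

54


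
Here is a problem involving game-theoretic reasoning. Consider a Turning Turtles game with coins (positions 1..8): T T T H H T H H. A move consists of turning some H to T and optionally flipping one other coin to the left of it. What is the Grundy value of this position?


Coins: T T T H H T H H
Key fact: a single head at position k behaves exactly like a Nim heap of size k (turning it to T and optionally flipping a coin at j < k corresponds to moving the heap from k to j, or to 0), and heads combine as a disjunctive sum (two heads at the same place would cancel, matching j XOR j = 0). So the Nim-value is the XOR of the 1-indexed positions of the heads.
Face-up positions (1-indexed): [4, 5, 7, 8]
XOR 0 with 4: 0 XOR 4 = 4
XOR 4 with 5: 4 XOR 5 = 1
XOR 1 with 7: 1 XOR 7 = 6
XOR 6 with 8: 6 XOR 8 = 14
Nim-value = 14

14


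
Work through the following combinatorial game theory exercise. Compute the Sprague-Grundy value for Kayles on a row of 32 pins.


Kayles: a move removes 1 or 2 adjacent pins from a contiguous row.
Removing pins from a row of k leaves two independent rows (a, b) with a + b = k - 1 (one pin) or a + b = k - 2 (two pins); an end removal gives a = 0.
By Sprague-Grundy, G(k) = mex{ G(a) XOR G(b) } over all these splits. G(0) = 0.
G(1): splits (0,0):0^0=0 -> mex({0}) = 1
G(2): splits (0,1):0^1=1 (0,0):0^0=0 -> mex({0, 1}) = 2
G(3): splits (0,2):0^2=2 (1,1):1^1=0 (0,1):0^1=1 -> mex({0, 1, 2}) = 3
G(4): splits (0,3):0^3=3 (1,2):1^2=3 (0,2):0^2=2 (1,1):1^1=0 -> mex({0, 2, 3}) = 1
G(5): splits (0,4):0^1=1 (1,3):1^3=2 (2,2):2^2=0 (0,3):0^3=3 (1,2):1^2=3 -> mex({0, 1, 2, 3}) = 4
G(6) = mex({0, 1, 2, 4}) = 3
G(7) = mex({0, 1, 3, 4, 5}) = 2
G(8) = mex({0, 2, 3, 5, 6}) = 1
G(9) = mex({0, 1, 2, 3, 6, 7}) = 4
G(10) = mex({0, 1, 3, 4, 5, 7}) = 2
G(11) = mex({0, 1, 2, 3, 4, 5}) = 6
G(12) = mex({0, 1, 2, 3, 5, 6, 7}) = 4
G(13) = mex({0, 2, 3, 4, 6, 7}) = 1
G(14) = mex({0, 1, 4, 5, 6, 7}) = 2
G(15) = mex({0, 1, 2, 3, 4, 5, 6}) = 7
G(16) = mex({0, 2, 3, 5, 6, 7}) = 1
G(17) = mex({0, 1, 2, 3, 5, 6, 7}) = 4
G(18) = mex({0, 1, 2, 4, 5, 6}) = 3
G(19) = mex({0, 1, 3, 4, 5, 7}) = 2
G(20) = mex({0, 2, 3, 4, 5, 6, 7}) = 1
G(21) = mex({0, 1, 2, 3, 5, 6, 7}) = 4
G(22) = mex({0, 1, 2, 3, 4, 5, 7}) = 6
G(23) = mex({0, 1, 2, 3, 4, 5, 6}) = 7
G(24) = mex({0, 1, 2, 3, 5, 6, 7}) = 4
G(25) = mex({0, 2, 3, 4, 6, 7}) = 1
G(26) = mex({0, 1, 3, 4, 5, 6, 7}) = 2
G(27) = mex({0, 1, 2, 3, 4, 5, 6, 7}) = 8
G(28) = mex({0, 1, 2, 3, 4, 6, 7, 8}) = 5
G(29) = mex({0, 1, 2, 3, 5, 6, 7, 8, 9}) = 4
G(30) = mex({0, 1, 2, 3, 4, 5, 6, 9, 10}) = 7
G(31) = mex({0, 1, 3, 4, 5, 7, 10, 11}) = 2
G(32) = mex({0, 2, 3, 4, 5, 6, 7, 9, 11}) = 1
Therefore G(32) = 1.

1


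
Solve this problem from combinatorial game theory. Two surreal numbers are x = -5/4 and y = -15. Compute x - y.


x = -5/4, y = -15
Converting to common denominator: 4
x = -5/4, y = -60/4
x - y = -5/4 - -15 = 55/4

55/4


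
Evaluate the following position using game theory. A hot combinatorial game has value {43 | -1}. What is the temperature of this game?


The game is {43 | -1}, a switch {a | b} with numbers a > b.
Cooling {a | b} by t gives {a - t | b + t}, which stops being hot when a - t = b + t, i.e. at t = (a - b)/2. So the temperature of a switch is (a - b)/2.
Temperature = (Left option - Right option) / 2
= (43 - (-1)) / 2
= 44 / 2
= 22

22


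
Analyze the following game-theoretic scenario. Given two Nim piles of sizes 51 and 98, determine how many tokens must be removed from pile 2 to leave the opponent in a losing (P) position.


Piles: 51 and 98
Current XOR: 51 XOR 98 = 81 (non-zero, so this is an N-position).
To make the XOR zero, we need to find a move that balances the piles.
For pile 2 (size 98): target = 98 XOR 81 = 51
We reduce pile 2 from 98 to 51.
Tokens removed: 98 - 51 = 47
Verification: 51 XOR 51 = 0

47


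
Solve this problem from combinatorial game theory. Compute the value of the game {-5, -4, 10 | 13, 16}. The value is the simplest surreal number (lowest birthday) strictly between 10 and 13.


Left options: {-5, -4, 10}, max = 10
Right options: {13, 16}, min = 13
All options are numbers and max(Left) < min(Right), so by the simplicity theorem the value is the simplest (earliest-born) number strictly between 10 and 13.
Integers 11 through 12 all lie strictly between 10 and 13.
Among integers, the simplest (lowest birthday = smallest |n|; 0 is born on day 0, +-n on day n) is 11.
No non-integer in the interval can be simpler: if x is a non-integer in the interval, then floor(x) or ceil(x) also lies in the interval (the interval contains an integer), and both are proper prefixes of x's sign expansion, i.e. born earlier. So the game value is 11.
Game value = 11

11


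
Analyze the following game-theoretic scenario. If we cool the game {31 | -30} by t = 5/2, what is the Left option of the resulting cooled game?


Original game: {31 | -30} (a switch {a | b} with a > b).
Cooling by t (for t below the temperature (a - b)/2 = 61/2) taxes each move by t: {a | b} cooled by t is {a - t | b + t}.
Cooling amount: t = 5/2
Cooled Left option: 31 - 5/2 = 57/2
Cooled Right option: -30 + 5/2 = -55/2
Cooled game: {57/2 | -55/2}
Left option = 57/2

57/2


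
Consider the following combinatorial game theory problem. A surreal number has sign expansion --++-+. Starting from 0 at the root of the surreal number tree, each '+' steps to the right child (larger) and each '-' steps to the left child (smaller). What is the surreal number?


Sign expansion: --++-+
Rule: track bounds (lo, hi), initially (-inf, +inf). On '+', the current value becomes lo and we move to the simplest number in (value, hi): value + 1 if hi = +inf, otherwise the midpoint (value + hi)/2. On '-', the current value becomes hi and we move to value - 1 if lo = -inf, otherwise the midpoint (lo + value)/2.
Start at 0.
Step 1: sign = -, move left. Bounds: (-inf, 0). Value = -1
Step 2: sign = -, move left. Bounds: (-inf, -1). Value = -2
Step 3: sign = +, move right. Bounds: (-2, -1). Value = -3/2
Step 4: sign = +, move right. Bounds: (-3/2, -1). Value = -5/4
Step 5: sign = -, move left. Bounds: (-3/2, -5/4). Value = -11/8
Step 6: sign = +, move right. Bounds: (-11/8, -5/4). Value = -21/16
The surreal number with sign expansion --++-+ is -21/16.

-21/16


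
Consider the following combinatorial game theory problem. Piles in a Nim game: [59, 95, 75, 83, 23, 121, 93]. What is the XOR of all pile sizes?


We need the XOR (exclusive or) of all pile sizes.
After XOR-ing pile 1 (size 59): 0 XOR 59 = 59
After XOR-ing pile 2 (size 95): 59 XOR 95 = 100
After XOR-ing pile 3 (size 75): 100 XOR 75 = 47
After XOR-ing pile 4 (size 83): 47 XOR 83 = 124
After XOR-ing pile 5 (size 23): 124 XOR 23 = 107
After XOR-ing pile 6 (size 121): 107 XOR 121 = 18
After XOR-ing pile 7 (size 93): 18 XOR 93 = 79
The Nim-value of this position is 79.

79


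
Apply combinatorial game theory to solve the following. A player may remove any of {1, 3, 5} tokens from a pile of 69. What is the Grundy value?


The subtraction set is S = {1, 3, 5}.
G(k) = mex{ G(k - s) : s in S, s <= k }. We compute iteratively: G(0) = 0.
G(1) = mex({0}) = 1
G(2) = mex({1}) = 0
G(3) = mex({0}) = 1
G(4) = mex({1}) = 0
G(5) = mex({0}) = 1
G(6) = mex({1}) = 0
Observe that G(2)..G(6) = 0, 1, 0, 1, 0 repeats G(0)..G(4) = 0, 1, 0, 1, 0.
For k >= max(S) = 5, G(k) is determined by the previous 5 values G(k-5)..G(k-1); a window of 5 consecutive values has recurred shifted by 2, so by induction G(k + 2) = G(k) for all k >= 0: the sequence is periodic from the start with period 2.
One period: G(0..1) = 0, 1.
69 mod 2 = 1, so G(69) = G(1) = 1.

1


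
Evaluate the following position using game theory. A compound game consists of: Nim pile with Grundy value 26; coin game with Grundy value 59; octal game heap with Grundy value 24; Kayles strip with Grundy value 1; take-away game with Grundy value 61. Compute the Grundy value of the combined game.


By the Sprague-Grundy theorem, the Grundy value of a sum of games is the XOR of individual Grundy values.
Nim pile: Grundy value = 26. Running XOR: 0 XOR 26 = 26
coin game: Grundy value = 59. Running XOR: 26 XOR 59 = 33
octal game heap: Grundy value = 24. Running XOR: 33 XOR 24 = 57
Kayles strip: Grundy value = 1. Running XOR: 57 XOR 1 = 56
take-away game: Grundy value = 61. Running XOR: 56 XOR 61 = 5
The combined Grundy value is 5.

5


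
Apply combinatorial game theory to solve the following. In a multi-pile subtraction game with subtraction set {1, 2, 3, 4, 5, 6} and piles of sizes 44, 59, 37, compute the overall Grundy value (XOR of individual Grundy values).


Subtraction set: {1, 2, 3, 4, 5, 6}
For this subtraction set, G(n) = n mod 7 (period = max + 1 = 7).
Pile 1 (size 44): G(44) = 44 mod 7 = 2
Pile 2 (size 59): G(59) = 59 mod 7 = 3
Pile 3 (size 37): G(37) = 37 mod 7 = 2
Total Grundy value = XOR of all: 2 XOR 3 XOR 2 = 3

3


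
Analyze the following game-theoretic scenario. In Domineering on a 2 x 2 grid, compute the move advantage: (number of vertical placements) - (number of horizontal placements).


Board is 2 x 2 (rows x cols).
Left (vertical) placements: (rows-1) * cols = 1 * 2 = 2
Right (horizontal) placements: rows * (cols-1) = 2 * 1 = 2
Advantage = Left - Right = 2 - 2 = 0

0


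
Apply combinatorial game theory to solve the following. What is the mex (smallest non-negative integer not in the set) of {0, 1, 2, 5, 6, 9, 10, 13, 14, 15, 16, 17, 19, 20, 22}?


Set = {0, 1, 2, 5, 6, 9, 10, 13, 14, 15, 16, 17, 19, 20, 22}
0 is in the set.
1 is in the set.
2 is in the set.
3 is NOT in the set. This is the mex.
mex = 3

3


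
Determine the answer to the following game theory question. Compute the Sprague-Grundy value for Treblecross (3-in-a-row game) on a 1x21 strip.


Treblecross: place X on empty cells; 3-in-a-row wins.
Playing within two cells of an existing X lets the opponent win at once, so sensible play treats the cells i-2..i+2 around each X as dead. The player left with no safe cell loses, so this is a normal-play take-away game on strips of safe cells.
Placing X at cell i (0-indexed) of a strip of k safe cells leaves independent strips of sizes max(0, i-2) and max(0, k-i-3). Hence G(k) = mex{ G(max(0,i-2)) XOR G(max(0,k-i-3)) : 0 <= i < k }, with G(0) = 0.
G(1): splits (0,0):0^0=0 -> mex({0}) = 1
G(2): splits (0,0):0^0=0 -> mex({0}) = 1
G(3): splits (0,0):0^0=0 -> mex({0}) = 1
G(4): splits (0,1):0^1=1 (0,0):0^0=0 -> mex({0, 1}) = 2
G(5): splits (0,2):0^1=1 (0,1):0^1=1 (0,0):0^0=0 -> mex({0, 1}) = 2
G(6) = mex({1}) = 0
G(7) = mex({0, 1, 2}) = 3
G(8) = mex({0, 1, 2}) = 3
G(9) = mex({0, 2}) = 1
G(10) = mex({0, 2, 3}) = 1
G(11) = mex({0, 3}) = 1
G(12) = mex({1, 3}) = 0
G(13) = mex({0, 1, 2, 3}) = 4
G(14) = mex({0, 1, 2}) = 3
G(15) = mex({0, 1, 2}) = 3
G(16) = mex({0, 1, 2, 4}) = 3
G(17) = mex({0, 1, 3, 4}) = 2
G(18) = mex({0, 1, 3, 4}) = 2
G(19) = mex({0, 1, 3, 5}) = 2
G(20) = mex({0, 1, 2, 3, 5}) = 4
G(21) = mex({0, 1, 2, 3, 5}) = 4
Therefore G(21) = 4.

4


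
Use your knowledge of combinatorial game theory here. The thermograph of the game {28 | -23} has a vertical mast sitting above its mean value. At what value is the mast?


Game = {28 | -23}, a switch {a | b} with numbers a > b.
Its thermograph has left wall a - t and right wall b + t, which meet at t = (a - b)/2, where both equal (a + b)/2. So the mast (mean value) is at (a + b)/2.
Mean = (28 + (-23))/2 = 5/2 = 5/2

5/2


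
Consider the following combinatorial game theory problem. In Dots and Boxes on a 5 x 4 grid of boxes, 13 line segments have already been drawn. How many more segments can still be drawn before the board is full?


Grid: 5 x 4 boxes, i.e. 6 rows and 5 columns of dots.
Horizontal edges: (rows + 1) * cols = 6 * 4 = 24
Vertical edges: rows * (cols + 1) = 5 * 5 = 25
Total edges: 24 + 25 = 49
Edges drawn: 13
Remaining: 49 - 13 = 36

36


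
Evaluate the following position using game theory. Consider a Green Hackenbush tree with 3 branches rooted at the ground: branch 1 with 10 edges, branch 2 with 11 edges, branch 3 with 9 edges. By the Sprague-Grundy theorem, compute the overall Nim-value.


The tree has 3 branches from the ground vertex.
In Green Hackenbush, the Nim-value of a simple path of length k is k.
Branch 1: length 10, Nim-value = 10
Branch 2: length 11, Nim-value = 11
Branch 3: length 9, Nim-value = 9
Total Nim-value = XOR of all branch values:
0 XOR 10 = 10
10 XOR 11 = 1
1 XOR 9 = 8
Nim-value of the tree = 8

8


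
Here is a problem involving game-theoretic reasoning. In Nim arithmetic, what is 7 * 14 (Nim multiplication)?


Nim multiplication is bilinear over XOR: (u XOR v) * w = (u*w) XOR (v*w).
So we split each operand into its bit components and XOR the pairwise Nim products.
7 = 1 + 2 + 4 (as XOR of powers of 2).
14 = 2 + 4 + 8 (as XOR of powers of 2).
Using the standard Nim-product table on single bits:
  2*2 = 3,   2*4 = 8,   2*8 = 12,
  4*4 = 6,   4*8 = 11,  8*8 = 13,
and  1*x = x (identity), k*l = l*k (commutative).
Pairwise Nim products:
  1 * 2 = 2
  1 * 4 = 4
  1 * 8 = 8
  2 * 2 = 3
  2 * 4 = 8
  2 * 8 = 12
  4 * 2 = 8
  4 * 4 = 6
  4 * 8 = 11
XOR them: 2 XOR 4 XOR 8 XOR 3 XOR 8 XOR 12 XOR 8 XOR 6 XOR 11 = 12.
Result: 7 * 14 = 12 (in Nim).

12


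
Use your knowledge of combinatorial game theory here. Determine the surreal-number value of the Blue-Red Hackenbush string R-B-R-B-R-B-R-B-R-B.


Edges (from ground): R-B-R-B-R-B-R-B-R-B
By Berlekamp's sign-expansion rule, a Blue-Red Hackenbush stalk has the value of the surreal number whose sign sequence is the edge sequence with B -> + and R -> -.
Sign sequence: -+-+-+-+-+
Trace the sign expansion in the surreal number tree, starting from 0:
Edge 1: R (sign -) -> bounds (-inf, 0), value = -1
Edge 2: B (sign +) -> bounds (-1, 0), value = -1/2
Edge 3: R (sign -) -> bounds (-1, -1/2), value = -3/4
Edge 4: B (sign +) -> bounds (-3/4, -1/2), value = -5/8
Edge 5: R (sign -) -> bounds (-3/4, -5/8), value = -11/16
Edge 6: B (sign +) -> bounds (-11/16, -5/8), value = -21/32
Edge 7: R (sign -) -> bounds (-11/16, -21/32), value = -43/64
Edge 8: B (sign +) -> bounds (-43/64, -21/32), value = -85/128
Edge 9: R (sign -) -> bounds (-43/64, -85/128), value = -171/256
Edge 10: B (sign +) -> bounds (-171/256, -85/128), value = -341/512
Game value = -341/512

-341/512


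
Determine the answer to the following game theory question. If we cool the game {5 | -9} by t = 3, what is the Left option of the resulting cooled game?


Original game: {5 | -9} (a switch {a | b} with a > b).
Cooling by t (for t below the temperature (a - b)/2 = 7) taxes each move by t: {a | b} cooled by t is {a - t | b + t}.
Cooling amount: t = 3
Cooled Left option: 5 - 3 = 2
Cooled Right option: -9 + 3 = -6
Cooled game: {2 | -6}
Left option = 2

2


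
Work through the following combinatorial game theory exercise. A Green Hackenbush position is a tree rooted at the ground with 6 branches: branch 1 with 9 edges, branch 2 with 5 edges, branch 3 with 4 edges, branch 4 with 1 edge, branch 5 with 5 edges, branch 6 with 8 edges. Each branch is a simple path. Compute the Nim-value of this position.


The tree has 6 branches from the ground vertex.
In Green Hackenbush, the Nim-value of a simple path of length k is k.
Branch 1: length 9, Nim-value = 9
Branch 2: length 5, Nim-value = 5
Branch 3: length 4, Nim-value = 4
Branch 4: length 1, Nim-value = 1
Branch 5: length 5, Nim-value = 5
Branch 6: length 8, Nim-value = 8
Total Nim-value = XOR of all branch values:
0 XOR 9 = 9
9 XOR 5 = 12
12 XOR 4 = 8
8 XOR 1 = 9
9 XOR 5 = 12
12 XOR 8 = 4
Nim-value of the tree = 4

4


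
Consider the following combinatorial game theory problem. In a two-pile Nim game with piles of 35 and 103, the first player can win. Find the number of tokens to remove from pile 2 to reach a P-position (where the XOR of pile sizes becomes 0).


Piles: 35 and 103
Current XOR: 35 XOR 103 = 68 (non-zero, so this is an N-position).
To make the XOR zero, we need to find a move that balances the piles.
For pile 2 (size 103): target = 103 XOR 68 = 35
We reduce pile 2 from 103 to 35.
Tokens removed: 103 - 35 = 68
Verification: 35 XOR 35 = 0

68


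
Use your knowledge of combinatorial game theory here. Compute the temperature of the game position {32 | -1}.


The game is {32 | -1}, a switch {a | b} with numbers a > b.
Cooling {a | b} by t gives {a - t | b + t}, which stops being hot when a - t = b + t, i.e. at t = (a - b)/2. So the temperature of a switch is (a - b)/2.
Temperature = (Left option - Right option) / 2
= (32 - (-1)) / 2
= 33 / 2
= 33/2

33/2


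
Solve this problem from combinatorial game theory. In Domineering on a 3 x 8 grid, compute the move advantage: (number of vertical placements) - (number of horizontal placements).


Board is 3 x 8 (rows x cols).
Left (vertical) placements: (rows-1) * cols = 2 * 8 = 16
Right (horizontal) placements: rows * (cols-1) = 3 * 7 = 21
Advantage = Left - Right = 16 - 21 = -5

-5


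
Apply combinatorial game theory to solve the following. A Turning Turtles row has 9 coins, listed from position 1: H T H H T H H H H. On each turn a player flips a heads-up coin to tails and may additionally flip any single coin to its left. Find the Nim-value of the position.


Coins: H T H H T H H H H
Key fact: a single head at position k behaves exactly like a Nim heap of size k (turning it to T and optionally flipping a coin at j < k corresponds to moving the heap from k to j, or to 0), and heads combine as a disjunctive sum (two heads at the same place would cancel, matching j XOR j = 0). So the Nim-value is the XOR of the 1-indexed positions of the heads.
Face-up positions (1-indexed): [1, 3, 4, 6, 7, 8, 9]
XOR 0 with 1: 0 XOR 1 = 1
XOR 1 with 3: 1 XOR 3 = 2
XOR 2 with 4: 2 XOR 4 = 6
XOR 6 with 6: 6 XOR 6 = 0
XOR 0 with 7: 0 XOR 7 = 7
XOR 7 with 8: 7 XOR 8 = 15
XOR 15 with 9: 15 XOR 9 = 6
Nim-value = 6

6


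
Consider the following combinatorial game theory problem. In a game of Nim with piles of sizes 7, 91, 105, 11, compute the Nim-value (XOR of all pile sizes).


We need the XOR (exclusive or) of all pile sizes.
After XOR-ing pile 1 (size 7): 0 XOR 7 = 7
After XOR-ing pile 2 (size 91): 7 XOR 91 = 92
After XOR-ing pile 3 (size 105): 92 XOR 105 = 53
After XOR-ing pile 4 (size 11): 53 XOR 11 = 62
The Nim-value of this position is 62.

62


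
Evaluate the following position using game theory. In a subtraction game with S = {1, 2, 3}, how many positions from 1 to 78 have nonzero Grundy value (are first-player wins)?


Subtraction set S = {1, 2, 3}, so G(n) = n mod 4.
G(n) = 0 when n is a multiple of 4.
Multiples of 4 in [1, 78]: 19
N-positions (nonzero Grundy) = 78 - 19 = 59

59


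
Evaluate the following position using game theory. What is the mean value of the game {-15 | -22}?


Game = {-15 | -22}, a switch {a | b} with numbers a > b.
Its thermograph has left wall a - t and right wall b + t, which meet at t = (a - b)/2, where both equal (a + b)/2. So the mast (mean value) is at (a + b)/2.
Mean = (-15 + (-22))/2 = -37/2 = -37/2

-37/2


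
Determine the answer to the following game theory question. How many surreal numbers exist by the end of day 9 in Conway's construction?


Day 0: {|} = 0 is born. Count = 1.
Day n: the number of surreal numbers born by day n is 2^(n+1) - 1.
By day 0: 2^1 - 1 = 1
By day 1: 2^2 - 1 = 3
By day 2: 2^3 - 1 = 7
By day 3: 2^4 - 1 = 15
By day 4: 2^5 - 1 = 31
By day 5: 2^6 - 1 = 63
By day 6: 2^7 - 1 = 127
By day 7: 2^8 - 1 = 255
By day 8: 2^9 - 1 = 511
By day 9: 2^10 - 1 = 1023
By day 9: 1023 surreal numbers.

1023


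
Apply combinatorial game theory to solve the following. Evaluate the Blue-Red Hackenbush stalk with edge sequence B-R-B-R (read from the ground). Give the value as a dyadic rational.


Edges (from ground): B-R-B-R
By Berlekamp's sign-expansion rule, a Blue-Red Hackenbush stalk has the value of the surreal number whose sign sequence is the edge sequence with B -> + and R -> -.
Sign sequence: +-+-
Trace the sign expansion in the surreal number tree, starting from 0:
Edge 1: B (sign +) -> bounds (0, +inf), value = 1
Edge 2: R (sign -) -> bounds (0, 1), value = 1/2
Edge 3: B (sign +) -> bounds (1/2, 1), value = 3/4
Edge 4: R (sign -) -> bounds (1/2, 3/4), value = 5/8
Game value = 5/8

5/8


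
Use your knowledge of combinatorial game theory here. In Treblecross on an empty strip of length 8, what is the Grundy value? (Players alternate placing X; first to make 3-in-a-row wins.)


Treblecross: place X on empty cells; 3-in-a-row wins.
Playing within two cells of an existing X lets the opponent win at once, so sensible play treats the cells i-2..i+2 around each X as dead. The player left with no safe cell loses, so this is a normal-play take-away game on strips of safe cells.
Placing X at cell i (0-indexed) of a strip of k safe cells leaves independent strips of sizes max(0, i-2) and max(0, k-i-3). Hence G(k) = mex{ G(max(0,i-2)) XOR G(max(0,k-i-3)) : 0 <= i < k }, with G(0) = 0.
G(1): splits (0,0):0^0=0 -> mex({0}) = 1
G(2): splits (0,0):0^0=0 -> mex({0}) = 1
G(3): splits (0,0):0^0=0 -> mex({0}) = 1
G(4): splits (0,1):0^1=1 (0,0):0^0=0 -> mex({0, 1}) = 2
G(5): splits (0,2):0^1=1 (0,1):0^1=1 (0,0):0^0=0 -> mex({0, 1}) = 2
G(6) = mex({1}) = 0
G(7) = mex({0, 1, 2}) = 3
G(8) = mex({0, 1, 2}) = 3
Therefore G(8) = 3.

3


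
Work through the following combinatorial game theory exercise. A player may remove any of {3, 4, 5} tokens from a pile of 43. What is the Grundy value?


The subtraction set is S = {3, 4, 5}.
G(k) = mex{ G(k - s) : s in S, s <= k }. We compute iteratively: G(0) = 0.
G(1) = mex({}) = 0
G(2) = mex({}) = 0
G(3) = mex({0}) = 1
G(4) = mex({0}) = 1
G(5) = mex({0}) = 1
G(6) = mex({0, 1}) = 2
G(7) = mex({0, 1}) = 2
G(8) = mex({1}) = 0
G(9) = mex({1, 2}) = 0
G(10) = mex({1, 2}) = 0
G(11) = mex({0, 2}) = 1
G(12) = mex({0, 2}) = 1
Observe that G(8)..G(12) = 0, 0, 0, 1, 1 repeats G(0)..G(4) = 0, 0, 0, 1, 1.
For k >= max(S) = 5, G(k) is determined by the previous 5 values G(k-5)..G(k-1); a window of 5 consecutive values has recurred shifted by 8, so by induction G(k + 8) = G(k) for all k >= 0: the sequence is periodic from the start with period 8.
One period: G(0..7) = 0, 0, 0, 1, 1, 1, 2, 2.
43 mod 8 = 3, so G(43) = G(3) = 1.

1


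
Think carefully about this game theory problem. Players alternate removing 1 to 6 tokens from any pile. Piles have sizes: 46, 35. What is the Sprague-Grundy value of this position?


Subtraction set: {1, 2, 3, 4, 5, 6}
For this subtraction set, G(n) = n mod 7 (period = max + 1 = 7).
Pile 1 (size 46): G(46) = 46 mod 7 = 4
Pile 2 (size 35): G(35) = 35 mod 7 = 0
Total Grundy value = XOR of all: 4 XOR 0 = 4

4


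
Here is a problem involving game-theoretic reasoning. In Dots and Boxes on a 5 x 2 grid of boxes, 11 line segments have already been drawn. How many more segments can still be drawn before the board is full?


Grid: 5 x 2 boxes, i.e. 6 rows and 3 columns of dots.
Horizontal edges: (rows + 1) * cols = 6 * 2 = 12
Vertical edges: rows * (cols + 1) = 5 * 3 = 15
Total edges: 12 + 15 = 27
Edges drawn: 11
Remaining: 27 - 11 = 16

16


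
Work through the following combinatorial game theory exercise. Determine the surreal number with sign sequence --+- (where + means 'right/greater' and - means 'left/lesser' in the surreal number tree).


Sign expansion: --+-
Rule: track bounds (lo, hi), initially (-inf, +inf). On '+', the current value becomes lo and we move to the simplest number in (value, hi): value + 1 if hi = +inf, otherwise the midpoint (value + hi)/2. On '-', the current value becomes hi and we move to value - 1 if lo = -inf, otherwise the midpoint (lo + value)/2.
Start at 0.
Step 1: sign = -, move left. Bounds: (-inf, 0). Value = -1
Step 2: sign = -, move left. Bounds: (-inf, -1). Value = -2
Step 3: sign = +, move right. Bounds: (-2, -1). Value = -3/2
Step 4: sign = -, move left. Bounds: (-2, -3/2). Value = -7/4
The surreal number with sign expansion --+- is -7/4.

-7/4


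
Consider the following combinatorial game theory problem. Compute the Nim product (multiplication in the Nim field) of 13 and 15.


Nim multiplication is bilinear over XOR: (u XOR v) * w = (u*w) XOR (v*w).
So we split each operand into its bit components and XOR the pairwise Nim products.
13 = 1 + 4 + 8 (as XOR of powers of 2).
15 = 1 + 2 + 4 + 8 (as XOR of powers of 2).
Using the standard Nim-product table on single bits:
  2*2 = 3,   2*4 = 8,   2*8 = 12,
  4*4 = 6,   4*8 = 11,  8*8 = 13,
and  1*x = x (identity), k*l = l*k (commutative).
Pairwise Nim products:
  1 * 1 = 1
  1 * 2 = 2
  1 * 4 = 4
  1 * 8 = 8
  4 * 1 = 4
  4 * 2 = 8
  4 * 4 = 6
  4 * 8 = 11
  8 * 1 = 8
  8 * 2 = 12
  8 * 4 = 11
  8 * 8 = 13
XOR them: 1 XOR 2 XOR 4 XOR 8 XOR 4 XOR 8 XOR 6 XOR 11 XOR 8 XOR 12 XOR 11 XOR 13 = 12.
Result: 13 * 15 = 12 (in Nim).

12


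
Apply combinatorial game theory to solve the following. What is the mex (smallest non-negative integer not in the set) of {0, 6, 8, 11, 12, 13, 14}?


Set = {0, 6, 8, 11, 12, 13, 14}
0 is in the set.
1 is NOT in the set. This is the mex.
mex = 1

1


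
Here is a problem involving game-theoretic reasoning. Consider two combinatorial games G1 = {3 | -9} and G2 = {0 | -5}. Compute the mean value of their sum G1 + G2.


G1 = {3 | -9}, G2 = {0 | -5}
Each is a switch {a | b} with numbers a > b; its mean value is (a + b)/2, and mean value is additive over game sums: m(G1 + G2) = m(G1) + m(G2).
Mean of G1 = (3 + (-9))/2 = -6/2 = -3
Mean of G2 = (0 + (-5))/2 = -5/2 = -5/2
Mean of G1 + G2 = -3 + -5/2 = -11/2

-11/2


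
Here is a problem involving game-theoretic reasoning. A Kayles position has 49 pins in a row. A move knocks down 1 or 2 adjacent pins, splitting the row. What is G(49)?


Kayles: a move removes 1 or 2 adjacent pins from a contiguous row.
Removing pins from a row of k leaves two independent rows (a, b) with a + b = k - 1 (one pin) or a + b = k - 2 (two pins); an end removal gives a = 0.
By Sprague-Grundy, G(k) = mex{ G(a) XOR G(b) } over all these splits. G(0) = 0.
G(1): splits (0,0):0^0=0 -> mex({0}) = 1
G(2): splits (0,1):0^1=1 (0,0):0^0=0 -> mex({0, 1}) = 2
G(3): splits (0,2):0^2=2 (1,1):1^1=0 (0,1):0^1=1 -> mex({0, 1, 2}) = 3
G(4): splits (0,3):0^3=3 (1,2):1^2=3 (0,2):0^2=2 (1,1):1^1=0 -> mex({0, 2, 3}) = 1
G(5): splits (0,4):0^1=1 (1,3):1^3=2 (2,2):2^2=0 (0,3):0^3=3 (1,2):1^2=3 -> mex({0, 1, 2, 3}) = 4
G(6) = mex({0, 1, 2, 4}) = 3
G(7) = mex({0, 1, 3, 4, 5}) = 2
G(8) = mex({0, 2, 3, 5, 6}) = 1
G(9) = mex({0, 1, 2, 3, 6, 7}) = 4
G(10) = mex({0, 1, 3, 4, 5, 7}) = 2
G(11) = mex({0, 1, 2, 3, 4, 5}) = 6
G(12) = mex({0, 1, 2, 3, 5, 6, 7}) = 4
G(13) = mex({0, 2, 3, 4, 6, 7}) = 1
G(14) = mex({0, 1, 4, 5, 6, 7}) = 2
G(15) = mex({0, 1, 2, 3, 4, 5, 6}) = 7
G(16) = mex({0, 2, 3, 5, 6, 7}) = 1
G(17) = mex({0, 1, 2, 3, 5, 6, 7}) = 4
G(18) = mex({0, 1, 2, 4, 5, 6}) = 3
G(19) = mex({0, 1, 3, 4, 5, 7}) = 2
G(20) = mex({0, 2, 3, 4, 5, 6, 7}) = 1
G(21) = mex({0, 1, 2, 3, 5, 6, 7}) = 4
G(22) = mex({0, 1, 2, 3, 4, 5, 7}) = 6
G(23) = mex({0, 1, 2, 3, 4, 5, 6}) = 7
G(24) = mex({0, 1, 2, 3, 5, 6, 7}) = 4
G(25) = mex({0, 2, 3, 4, 6, 7}) = 1
G(26) = mex({0, 1, 3, 4, 5, 6, 7}) = 2
G(27) = mex({0, 1, 2, 3, 4, 5, 6, 7}) = 8
G(28) = mex({0, 1, 2, 3, 4, 6, 7, 8}) = 5
G(29) = mex({0, 1, 2, 3, 5, 6, 7, 8, 9}) = 4
G(30) = mex({0, 1, 2, 3, 4, 5, 6, 9, 10}) = 7
G(31) = mex({0, 1, 3, 4, 5, 7, 10, 11}) = 2
G(32) = mex({0, 2, 3, 4, 5, 6, 7, 9, 11}) = 1
G(33) = mex({0, 1, 2, 3, 4, 5, 6, 7, 9, 12}) = 8
G(34) = mex({0, 1, 2, 3, 4, 5, 7, 8, 11, 12}) = 6
G(35) = mex({0, 1, 2, 3, 4, 5, 6, 8, 9, 10, 11}) = 7
G(36) = mex({0, 1, 2, 3, 5, 6, 7, 9, 10}) = 4
G(37) = mex({0, 2, 3, 4, 6, 7, 9, 10, 11, 12}) = 1
G(38) = mex({0, 1, 3, 4, 5, 6, 7, 9, 10, 11, 12}) = 2
G(39) = mex({0, 1, 2, 4, 5, 6, 7, 9, 10, 12, 14}) = 3
G(40) = mex({0, 2, 3, 4, 6, 7, 11, 12, 14}) = 1
G(41) = mex({0, 1, 2, 3, 5, 6, 7, 9, 10, 11, 12}) = 4
G(42) = mex({0, 1, 2, 3, 4, 5, 6, 9, 10}) = 7
G(43) = mex({0, 1, 3, 4, 5, 7, 9, 10, 12, 15}) = 2
G(44) = mex({0, 2, 3, 4, 5, 6, 7, 9, 10, 12, 15}) = 1
G(45) = mex({0, 1, 2, 3, 4, 5, 6, 7, 9, 10, 12, 14}) = 8
G(46) = mex({0, 1, 3, 4, 5, 7, 8, 11, 12, 14}) = 2
G(47) = mex({0, 1, 2, 3, 4, 5, 6, 8, 9, 10, 11, 12}) = 7
G(48) = mex({0, 1, 2, 3, 5, 6, 7, 9, 10}) = 4
G(49) = mex({0, 2, 3, 4, 6, 7, 9, 10, 11, 12, 15}) = 1
Therefore G(49) = 1.

1


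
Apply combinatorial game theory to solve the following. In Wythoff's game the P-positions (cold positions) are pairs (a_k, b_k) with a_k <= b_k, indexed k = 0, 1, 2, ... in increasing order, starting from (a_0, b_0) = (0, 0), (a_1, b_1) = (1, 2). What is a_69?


By Wythoff's theorem, a_k = floor(k * phi) and b_k = floor(k * phi^2) = a_k + k, where phi = (1 + sqrt(5))/2 is the golden ratio.
phi = (1 + sqrt(5))/2 = 1.618034
k = 69
k * phi = 69 * 1.618034 = 111.644345
a_69 = floor(k * phi) = 111

111


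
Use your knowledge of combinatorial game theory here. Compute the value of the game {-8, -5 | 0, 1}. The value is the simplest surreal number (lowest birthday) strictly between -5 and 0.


Left options: {-8, -5}, max = -5
Right options: {0, 1}, min = 0
All options are numbers and max(Left) < min(Right), so by the simplicity theorem the value is the simplest (earliest-born) number strictly between -5 and 0.
Integers -4 through -1 all lie strictly between -5 and 0.
Among integers, the simplest (lowest birthday = smallest |n|; 0 is born on day 0, +-n on day n) is -1.
No non-integer in the interval can be simpler: if x is a non-integer in the interval, then floor(x) or ceil(x) also lies in the interval (the interval contains an integer), and both are proper prefixes of x's sign expansion, i.e. born earlier. So the game value is -1.
Game value = -1

-1


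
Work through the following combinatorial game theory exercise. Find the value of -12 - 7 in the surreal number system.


x = -12, y = 7
x - y = -12 - 7 = -19

-19


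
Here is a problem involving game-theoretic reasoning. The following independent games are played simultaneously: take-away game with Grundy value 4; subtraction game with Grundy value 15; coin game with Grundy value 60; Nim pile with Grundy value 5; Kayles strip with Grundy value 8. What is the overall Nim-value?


By the Sprague-Grundy theorem, the Grundy value of a sum of games is the XOR of individual Grundy values.
take-away game: Grundy value = 4. Running XOR: 0 XOR 4 = 4
subtraction game: Grundy value = 15. Running XOR: 4 XOR 15 = 11
coin game: Grundy value = 60. Running XOR: 11 XOR 60 = 55
Nim pile: Grundy value = 5. Running XOR: 55 XOR 5 = 50
Kayles strip: Grundy value = 8. Running XOR: 50 XOR 8 = 58
The combined Grundy value is 58.

58


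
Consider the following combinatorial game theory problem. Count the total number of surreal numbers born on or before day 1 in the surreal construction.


Day 0: {|} = 0 is born. Count = 1.
Day n: the number of surreal numbers born by day n is 2^(n+1) - 1.
By day 0: 2^1 - 1 = 1
By day 1: 2^2 - 1 = 3
By day 1: 3 surreal numbers.

3


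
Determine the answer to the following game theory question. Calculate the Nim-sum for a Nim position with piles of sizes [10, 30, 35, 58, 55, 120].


We need the XOR (exclusive or) of all pile sizes.
After XOR-ing pile 1 (size 10): 0 XOR 10 = 10
After XOR-ing pile 2 (size 30): 10 XOR 30 = 20
After XOR-ing pile 3 (size 35): 20 XOR 35 = 55
After XOR-ing pile 4 (size 58): 55 XOR 58 = 13
After XOR-ing pile 5 (size 55): 13 XOR 55 = 58
After XOR-ing pile 6 (size 120): 58 XOR 120 = 66
The Nim-value of this position is 66.

66


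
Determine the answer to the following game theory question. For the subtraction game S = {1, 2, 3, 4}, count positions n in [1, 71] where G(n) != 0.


Subtraction set S = {1, 2, 3, 4}, so G(n) = n mod 5.
G(n) = 0 when n is a multiple of 5.
Multiples of 5 in [1, 71]: 14
N-positions (nonzero Grundy) = 71 - 14 = 57

57
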